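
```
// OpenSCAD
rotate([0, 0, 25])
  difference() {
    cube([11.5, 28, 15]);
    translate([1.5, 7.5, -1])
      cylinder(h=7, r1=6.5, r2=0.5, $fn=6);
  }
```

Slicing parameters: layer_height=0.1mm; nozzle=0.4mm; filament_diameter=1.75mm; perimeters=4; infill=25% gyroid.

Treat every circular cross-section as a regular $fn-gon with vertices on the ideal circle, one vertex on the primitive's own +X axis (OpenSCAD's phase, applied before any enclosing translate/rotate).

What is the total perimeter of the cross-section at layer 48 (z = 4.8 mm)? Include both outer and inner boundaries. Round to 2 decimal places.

At z = 4.8 mm: the cube is present — its section is the full 11.5×28 rectangle (perimeter 79.00 mm); the cone at (1.5, 7.5) (r1=6.5→r2=0.5) has section circumradius 1.529 here — a regular 6-gon (perimeter = 2·6·1.529·sin(180°/6) = 9.17 mm); Subtracting the remaining from the first: starting from the 11.5×28 cube, the cone at (1.5, 7.5) partially overlaps it — only the 6.07 mm² overlap (of its 6.07 mm²) is removed, clipping the outline — boundary = 87.96 mm; (whole slice rotated 25° about Z — lengths, areas and connectivity unchanged). Overall, the cross-section is a single solid region. Total boundary length (outer) = 87.96 mm.

87.96 mm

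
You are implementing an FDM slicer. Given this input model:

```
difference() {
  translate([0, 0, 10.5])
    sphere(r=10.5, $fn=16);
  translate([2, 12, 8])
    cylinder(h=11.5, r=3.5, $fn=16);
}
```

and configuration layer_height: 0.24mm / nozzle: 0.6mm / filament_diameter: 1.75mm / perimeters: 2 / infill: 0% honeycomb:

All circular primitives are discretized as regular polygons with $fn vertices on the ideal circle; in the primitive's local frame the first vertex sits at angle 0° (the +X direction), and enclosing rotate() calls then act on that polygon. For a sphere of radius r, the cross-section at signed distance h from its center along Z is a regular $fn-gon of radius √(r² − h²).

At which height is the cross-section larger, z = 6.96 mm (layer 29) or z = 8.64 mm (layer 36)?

layer 36 (z = 8.64 mm)

Layer 29 (z = 6.96): the r=10.5 sphere slices to a regular 16-gon of circumradius 9.885 (√(r²−h²) with h=3.54 from center) (area = (16/2)·9.885²·sin(360°/16) = 299.16 mm²); the cylinder at (2, 12) does not reach this height (z outside [8, 19.5]); After the difference (first − rest): none of the subtracted shapes is present at this height, so the r=10.5 sphere is unchanged — area = 299.16 mm². So its area = 299.16 mm². Layer 36 (z = 8.64): the r=10.5 sphere contributes a regular 16-gon of circumradius √(10.5²−1.86²) = 10.334 (area = (16/2)·10.334²·sin(360°/16) = 326.94 mm²); the r=3.5 cylinder at (2, 12) gives a regular 16-gon of circumradius 3.5 (constant along its height) (area = (16/2)·3.500²·sin(360°/16) = 37.50 mm²); Taking the first minus the rest: starting from the r=10.5 sphere (326.94 mm²), the r=3.5 cylinder at (2, 12) partially overlaps it — only the 5.37 mm² overlap (of its 37.50 mm²) is removed, clipping the outline — area = 321.57 mm². So its area = 321.57 mm². Layer 36 is larger (321.57 vs 299.16 mm²).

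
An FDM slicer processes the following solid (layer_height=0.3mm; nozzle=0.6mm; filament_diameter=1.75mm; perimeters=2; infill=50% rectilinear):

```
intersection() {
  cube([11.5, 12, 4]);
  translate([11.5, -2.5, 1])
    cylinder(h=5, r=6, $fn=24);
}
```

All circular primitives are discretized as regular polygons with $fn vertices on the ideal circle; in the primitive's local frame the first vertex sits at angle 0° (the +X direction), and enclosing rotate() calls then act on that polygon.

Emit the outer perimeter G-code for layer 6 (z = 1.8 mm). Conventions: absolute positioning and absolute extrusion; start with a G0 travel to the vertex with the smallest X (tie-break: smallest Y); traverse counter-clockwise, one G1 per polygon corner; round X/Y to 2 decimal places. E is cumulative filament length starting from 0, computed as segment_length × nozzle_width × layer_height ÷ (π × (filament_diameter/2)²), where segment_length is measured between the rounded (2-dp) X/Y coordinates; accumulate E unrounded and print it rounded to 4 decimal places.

At z = 1.8 mm: the 11.5×12 cube contributes its full rectangle; the r=6 cylinder at (11.5, -2.5) gives a regular 24-gon of circumradius 6 (constant along its height); Taking the intersection: the r=6 cylinder at (11.5, -2.5) partially overlaps the 11.5×12 cube; clipping to the common part keeps 13.49 mm² — 1 connected region. The outline is a single polygon with 7 vertices. Extrusion per mm of travel: 0.6 × 0.3 / (π × 0.875²) = 0.074835. Accumulating E over each segment gives final E = 1.1754.

G0 X6.10 Y0.00 Z1.80
G1 X11.50 Y0.00 E0.4041
G1 X11.50 Y3.50 E0.6660
G1 X9.95 Y3.30 E0.7830
G1 X8.50 Y2.70 E0.9004
G1 X7.26 Y1.74 E1.0178
G1 X6.30 Y0.50 E1.1351
G1 X6.10 Y0.00 E1.1754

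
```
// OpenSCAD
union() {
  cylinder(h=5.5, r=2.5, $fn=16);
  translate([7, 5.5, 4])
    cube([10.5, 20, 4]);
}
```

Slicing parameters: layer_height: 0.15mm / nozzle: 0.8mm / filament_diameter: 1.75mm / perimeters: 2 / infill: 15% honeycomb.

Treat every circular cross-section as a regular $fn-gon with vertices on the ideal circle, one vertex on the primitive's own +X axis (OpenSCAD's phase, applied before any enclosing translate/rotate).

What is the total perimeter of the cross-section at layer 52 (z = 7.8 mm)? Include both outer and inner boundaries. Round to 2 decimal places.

61.00 mm

At z = 7.8 mm: the cylinder does not reach this height (z outside [0, 5.5]); the cube at (7, 5.5) is present — its section is the full 10.5×20 rectangle (perimeter 61.00 mm); Taking the union: only the 10.5×20 cube at (7, 5.5) is present, so the union is just that shape — boundary = 61.00 mm. Overall, the cross-section is a single solid region. Total boundary length (outer) = 61.00 mm.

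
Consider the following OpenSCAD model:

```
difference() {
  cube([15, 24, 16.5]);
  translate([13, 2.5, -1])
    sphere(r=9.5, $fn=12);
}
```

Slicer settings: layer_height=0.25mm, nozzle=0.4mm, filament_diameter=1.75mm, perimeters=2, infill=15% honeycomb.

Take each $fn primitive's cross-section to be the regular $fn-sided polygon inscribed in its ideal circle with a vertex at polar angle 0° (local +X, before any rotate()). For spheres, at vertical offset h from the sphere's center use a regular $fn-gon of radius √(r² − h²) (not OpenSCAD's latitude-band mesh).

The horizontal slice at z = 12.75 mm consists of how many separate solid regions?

At z = 12.75 mm: the cube is present — its section is the full 15×24 rectangle; the sphere at (13, 2.5) is not intersected at this z (|z−center|=13.750 > r=9.5); Subtracting the remaining from the first: none of the subtracted shapes is present at this height, so the 15×24 cube is unchanged — 1 connected region. The result has 1 disconnected region.

1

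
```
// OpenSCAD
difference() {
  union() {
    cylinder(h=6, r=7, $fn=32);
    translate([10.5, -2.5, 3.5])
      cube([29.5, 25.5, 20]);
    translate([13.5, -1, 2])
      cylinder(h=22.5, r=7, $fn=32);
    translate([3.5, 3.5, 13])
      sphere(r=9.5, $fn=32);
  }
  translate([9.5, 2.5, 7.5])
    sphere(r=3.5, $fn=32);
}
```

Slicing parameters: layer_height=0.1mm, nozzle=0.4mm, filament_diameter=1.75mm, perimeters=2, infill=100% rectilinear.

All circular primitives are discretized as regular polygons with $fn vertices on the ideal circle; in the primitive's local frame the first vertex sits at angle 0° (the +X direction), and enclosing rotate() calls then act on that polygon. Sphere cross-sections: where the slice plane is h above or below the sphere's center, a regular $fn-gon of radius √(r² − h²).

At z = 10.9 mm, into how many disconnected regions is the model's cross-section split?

At z = 10.9 mm: the cylinder is absent (z outside [0, 6]); the cube at (10.5, -2.5) (footprint 29.5×25.5) is included at this height; the r=7 cylinder at (13.5, -1) gives a regular 32-gon of circumradius 7 (constant along its height); the r=9.5 sphere at (3.5, 3.5) slices to a regular 32-gon of circumradius 9.265 (√(r²−h²) with h=2.1 from center); Combining (union): the regions partially overlap (shared area 120.65 mm²), so overlapping operands fuse into one piece — 1 connected region; the r=3.5 sphere at (9.5, 2.5) slices to a regular 32-gon of circumradius 0.831 (√(r²−h²) with h=3.4 from center); Taking the first minus the rest: starting from that combined region, the r=3.5 sphere at (9.5, 2.5) lies wholly inside it (removes its full 2.15 mm² and its 5.21 mm outline becomes a hole wall) — 1 connected region with 1 hole. The result has 1 disconnected region.

1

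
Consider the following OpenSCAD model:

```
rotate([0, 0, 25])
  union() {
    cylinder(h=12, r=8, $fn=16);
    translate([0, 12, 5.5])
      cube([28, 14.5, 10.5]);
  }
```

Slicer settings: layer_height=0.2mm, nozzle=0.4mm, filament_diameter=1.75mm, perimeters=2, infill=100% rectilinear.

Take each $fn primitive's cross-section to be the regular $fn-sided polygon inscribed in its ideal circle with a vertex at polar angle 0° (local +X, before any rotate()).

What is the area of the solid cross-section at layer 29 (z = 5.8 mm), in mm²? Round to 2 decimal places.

601.93 mm²

At z = 5.8 mm: the cylinder: section is a regular 16-gon, circumradius r=8 (area = (16/2)·8.000²·sin(360°/16) = 195.93 mm²); the 28×14.5 cube at (0, 12) contributes its full rectangle (area 406.00 mm²); Combining (union): the 2 present regions are separate (no shared area or edge), so areas and boundary lengths simply add and each stays a separate island — area = 601.93 mm²; (whole slice rotated 25° about Z — lengths, areas and connectivity unchanged). Overall, the cross-section has 2 separate islands. Net area = 601.93 mm².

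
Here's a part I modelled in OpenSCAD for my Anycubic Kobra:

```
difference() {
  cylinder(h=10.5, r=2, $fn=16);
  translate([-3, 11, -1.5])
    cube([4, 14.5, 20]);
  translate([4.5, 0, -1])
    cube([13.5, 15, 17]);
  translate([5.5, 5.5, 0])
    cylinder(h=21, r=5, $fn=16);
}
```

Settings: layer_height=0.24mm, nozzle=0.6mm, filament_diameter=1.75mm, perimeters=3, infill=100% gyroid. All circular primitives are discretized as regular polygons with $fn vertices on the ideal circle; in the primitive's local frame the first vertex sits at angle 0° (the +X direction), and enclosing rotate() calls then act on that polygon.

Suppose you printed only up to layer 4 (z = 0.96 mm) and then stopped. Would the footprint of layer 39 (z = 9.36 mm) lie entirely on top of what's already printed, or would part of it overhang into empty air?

Compare the two slices. At z = 0.96: the cylinder: section is a regular 16-gon, circumradius r=2 (area = (16/2)·2.000²·sin(360°/16) = 12.25 mm²); the 4×14.5 cube at (-3, 11) contributes its full rectangle (area 58.00 mm²); the cube at (4.5, 0) (footprint 13.5×15) is included at this height (area 202.50 mm²); the cylinder at (5.5, 5.5): section is a regular 16-gon, circumradius r=5 (area = (16/2)·5.000²·sin(360°/16) = 76.54 mm²); Taking the first minus the rest: starting from the r=2 cylinder (12.25 mm²), the 4×14.5 cube at (-3, 11) misses the remaining region (no effect); the 13.5×15 cube at (4.5, 0) misses the remaining region (no effect); the r=5 cylinder at (5.5, 5.5) misses the remaining region (no effect) — area = 12.25 mm². At z = 9.36: the r=2 cylinder contributes a regular 16-gon of circumradius 2 (area = (16/2)·2.000²·sin(360°/16) = 12.25 mm²); the cube at (-3, 11) (footprint 4×14.5) is included at this height (area 58.00 mm²); the cube at (4.5, 0) (footprint 13.5×15) is included at this height (area 202.50 mm²); the r=5 cylinder at (5.5, 5.5) contributes a regular 16-gon of circumradius 5 (area = (16/2)·5.000²·sin(360°/16) = 76.54 mm²); After the difference (first − rest): starting from the r=2 cylinder (12.25 mm²), the 4×14.5 cube at (-3, 11) misses the remaining region (no effect); the 13.5×15 cube at (4.5, 0) misses the remaining region (no effect); the r=5 cylinder at (5.5, 5.5) misses the remaining region (no effect) — area = 12.25 mm². Checking containment: the cross-section at z = 9.36 is a subset of the cross-section at z = 0.96.

entirely on top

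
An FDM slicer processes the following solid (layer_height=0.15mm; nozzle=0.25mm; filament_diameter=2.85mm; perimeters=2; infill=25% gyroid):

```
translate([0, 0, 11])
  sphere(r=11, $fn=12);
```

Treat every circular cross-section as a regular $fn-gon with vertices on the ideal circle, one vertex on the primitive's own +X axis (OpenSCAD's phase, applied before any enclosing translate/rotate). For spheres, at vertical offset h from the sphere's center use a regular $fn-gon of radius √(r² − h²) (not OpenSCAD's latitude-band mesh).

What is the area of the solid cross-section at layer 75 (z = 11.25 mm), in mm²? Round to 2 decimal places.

At z = 11.25 mm: the r=11 sphere slices to a regular 12-gon of circumradius 10.997 (√(r²−h²) with h=0.25 from center) (area = (12/2)·10.997²·sin(360°/12) = 362.81 mm²). Overall, the cross-section is a single solid region. Net area = 362.81 mm².

362.81 mm²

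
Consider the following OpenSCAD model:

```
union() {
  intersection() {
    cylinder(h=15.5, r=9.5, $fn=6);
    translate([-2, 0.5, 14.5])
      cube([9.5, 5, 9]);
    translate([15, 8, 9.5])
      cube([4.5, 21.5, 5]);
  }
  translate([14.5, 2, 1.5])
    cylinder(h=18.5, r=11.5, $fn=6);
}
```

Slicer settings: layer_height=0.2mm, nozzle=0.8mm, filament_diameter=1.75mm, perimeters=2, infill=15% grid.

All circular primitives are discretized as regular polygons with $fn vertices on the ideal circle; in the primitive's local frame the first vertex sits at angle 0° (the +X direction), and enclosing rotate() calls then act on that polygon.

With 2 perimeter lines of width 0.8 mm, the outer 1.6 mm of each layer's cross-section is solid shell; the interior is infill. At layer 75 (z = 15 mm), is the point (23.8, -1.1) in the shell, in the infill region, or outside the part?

shell

At z = 15 mm: the cylinder: section is a regular 6-gon, circumradius r=9.5; the 9.5×5 cube at (-2, 0.5) contributes its full rectangle; the cube at (15, 8) does not reach this height (z outside [9.5, 14.5]); After intersecting: at least one operand is absent at this height, so nothing remains; the cylinder at (14.5, 2): section is a regular 6-gon, circumradius r=11.5; Taking the union: only the r=11.5 cylinder at (14.5, 2) is present, so the union is just that shape — 1 connected region. Overall, the cross-section is a single solid region. The nearest boundary edge runs (20.25, -7.96)→(26.00, 2.00); distance from the point to it = 0.36 mm. The point is inside the cross-section, 0.36 mm from the nearest boundary — within the 1.6 mm shell band (2 × 0.8).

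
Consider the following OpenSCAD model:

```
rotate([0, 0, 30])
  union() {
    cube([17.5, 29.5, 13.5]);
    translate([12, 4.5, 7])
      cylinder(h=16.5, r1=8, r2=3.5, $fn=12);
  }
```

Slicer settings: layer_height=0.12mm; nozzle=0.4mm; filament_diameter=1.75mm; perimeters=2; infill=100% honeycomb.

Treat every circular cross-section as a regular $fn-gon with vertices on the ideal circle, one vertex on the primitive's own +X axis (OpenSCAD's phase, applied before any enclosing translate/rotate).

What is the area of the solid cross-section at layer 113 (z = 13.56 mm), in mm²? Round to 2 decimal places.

At z = 13.56 mm: the cube is absent (z outside [0, 13.5]); the cone at (12, 4.5): at t=0.398 of its height the radius interpolates to r₁+(r₂−r₁)t = 6.211, giving a regular 12-gon of that circumradius (area = (12/2)·6.211²·sin(360°/12) = 115.73 mm²); Merging all regions: only the cone at (12, 4.5) is present, so the union is just that shape — area = 115.73 mm²; (whole slice rotated 30° about Z — lengths, areas and connectivity unchanged). Overall, the cross-section is a single solid region. Net area = 115.73 mm².

115.73 mm²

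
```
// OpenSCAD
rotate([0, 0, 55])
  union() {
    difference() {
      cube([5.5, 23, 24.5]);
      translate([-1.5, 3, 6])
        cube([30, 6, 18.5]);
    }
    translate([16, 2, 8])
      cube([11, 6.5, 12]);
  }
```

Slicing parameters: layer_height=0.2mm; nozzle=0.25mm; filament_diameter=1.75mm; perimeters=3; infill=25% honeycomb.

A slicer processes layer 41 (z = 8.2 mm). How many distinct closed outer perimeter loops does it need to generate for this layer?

At z = 8.2 mm: the cube (footprint 5.5×23) is included at this height; the cube at (-1.5, 3) (footprint 30×6) is included at this height; Taking the first minus the rest: starting from the 5.5×23 cube, the 30×6 cube at (-1.5, 3) partially overlaps it — only the 33.00 mm² overlap (of its 180.00 mm²) is removed, clipping the outline — 2 connected regions; the cube at (16, 2) (footprint 11×6.5) is included at this height; Combining (union): the 2 present regions are separate (no shared area or edge), so areas and boundary lengths simply add and each stays a separate island — 3 connected regions; (rotated 55° about Z; rotation is an isometry so areas/perimeters/island counts are preserved). The result has 3 disconnected regions.

3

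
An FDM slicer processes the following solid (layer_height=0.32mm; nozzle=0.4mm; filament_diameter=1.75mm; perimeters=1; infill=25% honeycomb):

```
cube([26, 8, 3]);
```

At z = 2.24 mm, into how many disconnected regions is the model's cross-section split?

1

At z = 2.24 mm: the cube (footprint 26×8) is included at this height. The result has 1 disconnected region.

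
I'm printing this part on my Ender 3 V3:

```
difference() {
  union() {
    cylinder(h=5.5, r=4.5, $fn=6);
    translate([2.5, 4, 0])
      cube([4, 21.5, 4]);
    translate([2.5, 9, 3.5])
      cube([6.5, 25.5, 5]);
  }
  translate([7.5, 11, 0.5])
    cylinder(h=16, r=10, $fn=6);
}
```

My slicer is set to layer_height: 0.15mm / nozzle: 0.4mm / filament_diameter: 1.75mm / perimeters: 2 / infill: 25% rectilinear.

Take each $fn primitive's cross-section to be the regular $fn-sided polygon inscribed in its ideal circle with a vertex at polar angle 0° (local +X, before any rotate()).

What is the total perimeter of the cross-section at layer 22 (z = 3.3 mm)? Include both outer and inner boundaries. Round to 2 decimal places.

At z = 3.3 mm: the r=4.5 cylinder gives a regular 6-gon of circumradius 4.5 (constant along its height) (perimeter = 2·6·4.500·sin(180°/6) = 27.00 mm); the cube at (2.5, 4) is present — its section is the full 4×21.5 rectangle (perimeter 51.00 mm); the cube at (2.5, 9) is not intersected at this z (z outside [3.5, 8.5]); Merging all regions: the 2 present regions are separate (no shared area or edge), so areas and boundary lengths simply add and each stays a separate island — boundary = 78.00 mm; the r=10 cylinder at (7.5, 11) contributes a regular 6-gon of circumradius 10 (perimeter = 2·6·10.000·sin(180°/6) = 60.00 mm); Subtracting the remaining from the first: starting from that combined region, the r=10 cylinder at (7.5, 11) partially overlaps it — only the 63.65 mm² overlap (of its 259.81 mm²) is removed, clipping the outline — boundary = 46.68 mm. Overall, the cross-section has 2 separate islands. Total boundary length (outer) = 46.68 mm.

46.68 mm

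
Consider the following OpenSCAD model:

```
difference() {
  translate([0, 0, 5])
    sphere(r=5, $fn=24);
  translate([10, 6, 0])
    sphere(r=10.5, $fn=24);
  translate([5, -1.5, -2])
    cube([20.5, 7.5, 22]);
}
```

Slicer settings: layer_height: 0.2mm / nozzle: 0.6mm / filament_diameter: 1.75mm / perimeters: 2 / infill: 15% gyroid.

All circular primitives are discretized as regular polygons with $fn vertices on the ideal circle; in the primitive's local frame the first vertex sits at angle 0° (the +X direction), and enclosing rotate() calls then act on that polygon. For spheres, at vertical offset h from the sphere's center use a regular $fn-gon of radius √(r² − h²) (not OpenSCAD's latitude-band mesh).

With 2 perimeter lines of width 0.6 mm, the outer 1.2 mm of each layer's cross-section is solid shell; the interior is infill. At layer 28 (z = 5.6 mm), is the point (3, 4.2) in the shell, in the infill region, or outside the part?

outside

At z = 5.6 mm: the sphere: section is a regular 24-gon, circumradius = √(r²−h²) = √(5²−0.6²) = 4.964; the r=10.5 sphere at (10, 6) contributes a regular 24-gon of circumradius √(10.5²−5.6²) = 8.882; the 20.5×7.5 cube at (5, -1.5) contributes its full rectangle; Taking the first minus the rest: starting from the r=5 sphere, the r=10.5 sphere at (10, 6) partially overlaps it — only the 9.91 mm² overlap (of its 245.02 mm²) is removed, clipping the outline; the 20.5×7.5 cube at (5, -1.5) misses the remaining region (no effect) — 1 connected region. Overall, the cross-section is a single solid region. The nearest boundary edge runs (1.28, 4.80)→(1.42, 3.70); distance from the point to it = 1.63 mm. The point is not inside any of the regions above, so it lies outside the cross-section (1.63 mm from the nearest boundary).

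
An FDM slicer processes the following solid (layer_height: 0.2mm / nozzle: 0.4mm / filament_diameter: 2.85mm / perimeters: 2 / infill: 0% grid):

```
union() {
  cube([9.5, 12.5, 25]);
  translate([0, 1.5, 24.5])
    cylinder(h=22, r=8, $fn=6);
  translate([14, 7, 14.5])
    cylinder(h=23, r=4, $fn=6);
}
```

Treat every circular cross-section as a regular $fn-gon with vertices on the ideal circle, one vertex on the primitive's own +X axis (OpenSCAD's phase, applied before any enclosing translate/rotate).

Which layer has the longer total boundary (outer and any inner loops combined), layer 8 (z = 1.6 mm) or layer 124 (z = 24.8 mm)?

Layer 8 (z = 1.6): the cube is present — its section is the full 9.5×12.5 rectangle (perimeter 44.00 mm); the cylinder at (0, 1.5) is not intersected at this z (z outside [24.5, 46.5]); the cylinder at (14, 7) is not intersected at this z (z outside [14.5, 37.5]); Combining (union): only the 9.5×12.5 cube is present, so the union is just that shape — boundary = 44.00 mm. So its perimeter = 44.00 mm. Layer 124 (z = 24.8): the 9.5×12.5 cube contributes its full rectangle (perimeter 44.00 mm); the r=8 cylinder at (0, 1.5) contributes a regular 6-gon of circumradius 8 (perimeter = 2·6·8.000·sin(180°/6) = 48.00 mm); the cylinder at (14, 7): section is a regular 6-gon, circumradius r=4 (perimeter = 2·6·4.000·sin(180°/6) = 24.00 mm); Taking the union: the regions partially overlap (shared area 52.92 mm²), so the edge portions inside another operand are dropped and the merged outline is re-measured after clipping — boundary = 86.71 mm. So its perimeter = 86.71 mm. Layer 124 is larger (86.71 vs 44.00 mm).

layer 124 (z = 24.8 mm)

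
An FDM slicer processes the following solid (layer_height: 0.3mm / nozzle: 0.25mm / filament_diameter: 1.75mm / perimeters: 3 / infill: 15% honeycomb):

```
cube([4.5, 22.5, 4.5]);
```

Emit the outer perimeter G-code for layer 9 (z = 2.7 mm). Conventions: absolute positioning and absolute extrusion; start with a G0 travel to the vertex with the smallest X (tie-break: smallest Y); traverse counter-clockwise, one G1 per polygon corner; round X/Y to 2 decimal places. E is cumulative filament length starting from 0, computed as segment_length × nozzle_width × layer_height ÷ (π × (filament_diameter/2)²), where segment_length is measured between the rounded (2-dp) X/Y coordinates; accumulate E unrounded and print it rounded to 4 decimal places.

At z = 2.7 mm: the cube (footprint 4.5×22.5) is included at this height. The outline is a single polygon with 4 vertices. Extrusion per mm of travel: 0.25 × 0.3 / (π × 0.875²) = 0.031181. Accumulating E over each segment gives final E = 1.6838.

G0 X0.00 Y0.00 Z2.70
G1 X4.50 Y0.00 E0.1403
G1 X4.50 Y22.50 E0.8419
G1 X0.00 Y22.50 E0.9822
G1 X0.00 Y0.00 E1.6838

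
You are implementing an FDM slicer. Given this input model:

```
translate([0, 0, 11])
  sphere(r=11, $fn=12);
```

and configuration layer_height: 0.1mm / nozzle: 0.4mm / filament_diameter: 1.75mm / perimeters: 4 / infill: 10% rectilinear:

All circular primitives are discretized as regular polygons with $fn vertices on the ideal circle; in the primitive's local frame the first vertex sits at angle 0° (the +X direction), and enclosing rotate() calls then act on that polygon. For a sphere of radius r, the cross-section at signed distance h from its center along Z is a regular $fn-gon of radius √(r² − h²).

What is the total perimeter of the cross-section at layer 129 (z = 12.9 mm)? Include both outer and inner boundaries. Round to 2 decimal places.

67.30 mm

At z = 12.9 mm: the r=11 sphere slices to a regular 12-gon of circumradius 10.835 (√(r²−h²) with h=1.9 from center) (perimeter = 2·12·10.835·sin(180°/12) = 67.30 mm). Overall, the cross-section is a single solid region. Total boundary length (outer) = 67.30 mm.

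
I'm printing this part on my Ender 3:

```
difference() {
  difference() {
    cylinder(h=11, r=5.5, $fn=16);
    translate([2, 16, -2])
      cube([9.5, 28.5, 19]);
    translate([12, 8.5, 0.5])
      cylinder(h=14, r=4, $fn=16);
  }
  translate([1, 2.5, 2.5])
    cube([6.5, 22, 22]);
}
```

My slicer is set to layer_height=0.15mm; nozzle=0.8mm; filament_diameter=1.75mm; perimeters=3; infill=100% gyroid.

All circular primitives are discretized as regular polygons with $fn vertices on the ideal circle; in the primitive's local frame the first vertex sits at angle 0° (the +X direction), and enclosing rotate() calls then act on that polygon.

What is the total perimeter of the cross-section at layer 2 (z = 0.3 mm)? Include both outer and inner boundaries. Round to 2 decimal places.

34.34 mm

At z = 0.3 mm: the r=5.5 cylinder gives a regular 16-gon of circumradius 5.5 (constant along its height) (perimeter = 2·16·5.500·sin(180°/16) = 34.34 mm); the 9.5×28.5 cube at (2, 16) contributes its full rectangle (perimeter 76.00 mm); the cylinder at (12, 8.5) is not intersected at this z (z outside [0.5, 14.5]); Taking the first minus the rest: starting from the r=5.5 cylinder, the 9.5×28.5 cube at (2, 16) misses the remaining region (no effect) — boundary = 34.34 mm; the cube at (1, 2.5) is absent (z outside [2.5, 24.5]); Taking the first minus the rest: none of the subtracted shapes is present at this height, so the result so far is unchanged — boundary = 34.34 mm. Overall, the cross-section is a single solid region. Total boundary length (outer) = 34.34 mm.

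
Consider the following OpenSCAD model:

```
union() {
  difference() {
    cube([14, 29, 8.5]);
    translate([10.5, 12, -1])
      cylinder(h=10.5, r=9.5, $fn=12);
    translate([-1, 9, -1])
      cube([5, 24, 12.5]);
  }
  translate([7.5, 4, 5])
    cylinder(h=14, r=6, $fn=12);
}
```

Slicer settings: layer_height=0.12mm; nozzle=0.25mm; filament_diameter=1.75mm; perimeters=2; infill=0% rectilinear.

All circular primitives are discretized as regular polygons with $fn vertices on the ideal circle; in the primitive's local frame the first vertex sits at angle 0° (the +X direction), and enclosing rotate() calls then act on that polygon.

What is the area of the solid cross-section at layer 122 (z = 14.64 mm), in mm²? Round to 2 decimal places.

108.00 mm²

At z = 14.64 mm: the cube does not reach this height (z outside [0, 8.5]); the cylinder at (10.5, 12) does not reach this height (z outside [-1, 9.5]); the cube at (-1, 9) is absent (z outside [-1, 11.5]); After the difference (first − rest): the first operand is absent here, so nothing remains; the r=6 cylinder at (7.5, 4) contributes a regular 12-gon of circumradius 6 (area = (12/2)·6.000²·sin(360°/12) = 108.00 mm²); Combining (union): only the r=6 cylinder at (7.5, 4) is present, so the union is just that shape — area = 108.00 mm². Overall, the cross-section is a single solid region. Net area = 108.00 mm².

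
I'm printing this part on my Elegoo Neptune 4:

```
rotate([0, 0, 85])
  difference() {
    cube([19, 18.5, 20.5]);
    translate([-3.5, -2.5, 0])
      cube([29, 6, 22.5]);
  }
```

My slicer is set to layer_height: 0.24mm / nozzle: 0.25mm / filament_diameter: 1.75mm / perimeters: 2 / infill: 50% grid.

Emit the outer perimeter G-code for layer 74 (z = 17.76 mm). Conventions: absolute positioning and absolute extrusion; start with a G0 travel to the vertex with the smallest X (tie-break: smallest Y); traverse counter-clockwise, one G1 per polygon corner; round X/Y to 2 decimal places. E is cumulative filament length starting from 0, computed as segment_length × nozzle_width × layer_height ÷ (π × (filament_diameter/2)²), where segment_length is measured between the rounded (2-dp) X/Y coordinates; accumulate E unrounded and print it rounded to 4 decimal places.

G0 X-18.43 Y1.61 Z17.76
G1 X-3.49 Y0.31 E0.3741
G1 X-1.83 Y19.23 E0.8479
G1 X-16.77 Y20.54 E1.2220
G1 X-18.43 Y1.61 E1.6960

At z = 17.76 mm: the 19×18.5 cube contributes its full rectangle; the cube at (-3.5, -2.5) (footprint 29×6) is included at this height; Subtracting the remaining from the first: starting from the 19×18.5 cube, the 29×6 cube at (-3.5, -2.5) partially overlaps it — only the 66.50 mm² overlap (of its 174.00 mm²) is removed, clipping the outline — 1 connected region; (whole slice rotated 85° about Z — lengths, areas and connectivity unchanged). The outline is a single polygon with 4 vertices. Extrusion per mm of travel: 0.25 × 0.24 / (π × 0.875²) = 0.024945. Accumulating E over each segment gives final E = 1.6960.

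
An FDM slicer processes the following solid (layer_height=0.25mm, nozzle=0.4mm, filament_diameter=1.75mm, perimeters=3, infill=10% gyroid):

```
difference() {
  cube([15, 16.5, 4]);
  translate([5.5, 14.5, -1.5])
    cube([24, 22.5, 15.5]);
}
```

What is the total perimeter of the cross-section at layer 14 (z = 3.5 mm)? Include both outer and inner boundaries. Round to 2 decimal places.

At z = 3.5 mm: the 15×16.5 cube contributes its full rectangle (perimeter 63.00 mm); the cube at (5.5, 14.5) (footprint 24×22.5) is included at this height (perimeter 93.00 mm); Subtracting the remaining from the first: starting from the 15×16.5 cube, the 24×22.5 cube at (5.5, 14.5) partially overlaps it — only the 19.00 mm² overlap (of its 540.00 mm²) is removed, clipping the outline — boundary = 63.00 mm. Overall, the cross-section is a single solid region. Total boundary length (outer) = 63.00 mm.

63.00 mm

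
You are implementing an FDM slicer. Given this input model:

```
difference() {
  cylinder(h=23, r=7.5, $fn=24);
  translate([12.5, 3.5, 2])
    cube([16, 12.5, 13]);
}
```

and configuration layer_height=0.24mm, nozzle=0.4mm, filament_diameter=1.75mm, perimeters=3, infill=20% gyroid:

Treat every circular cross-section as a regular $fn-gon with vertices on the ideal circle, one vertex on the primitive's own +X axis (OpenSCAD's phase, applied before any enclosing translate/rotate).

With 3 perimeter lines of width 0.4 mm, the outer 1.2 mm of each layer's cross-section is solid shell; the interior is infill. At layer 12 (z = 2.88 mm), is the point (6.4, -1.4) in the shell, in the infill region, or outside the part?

shell

At z = 2.88 mm: the r=7.5 cylinder gives a regular 24-gon of circumradius 7.5 (constant along its height); the cube at (12.5, 3.5) is present — its section is the full 16×12.5 rectangle; Taking the first minus the rest: starting from the r=7.5 cylinder, the 16×12.5 cube at (12.5, 3.5) misses the remaining region (no effect) — 1 connected region. Overall, the cross-section is a single solid region. The nearest boundary edge runs (7.50, 0.00)→(7.24, -1.94); distance from the point to it = 0.91 mm. The point is inside the cross-section, 0.91 mm from the nearest boundary — within the 1.2 mm shell band (3 × 0.4).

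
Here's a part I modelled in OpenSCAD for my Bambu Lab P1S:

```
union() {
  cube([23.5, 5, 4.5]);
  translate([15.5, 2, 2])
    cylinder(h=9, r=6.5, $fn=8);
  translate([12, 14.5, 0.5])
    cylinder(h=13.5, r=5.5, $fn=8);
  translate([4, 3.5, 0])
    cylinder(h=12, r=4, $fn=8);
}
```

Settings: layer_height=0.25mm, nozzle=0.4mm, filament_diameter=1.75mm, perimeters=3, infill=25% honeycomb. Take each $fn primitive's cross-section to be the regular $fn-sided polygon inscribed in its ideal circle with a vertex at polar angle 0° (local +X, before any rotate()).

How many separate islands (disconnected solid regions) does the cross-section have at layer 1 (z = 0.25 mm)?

At z = 0.25 mm: the 23.5×5 cube contributes its full rectangle; the cylinder at (15.5, 2) does not reach this height (z outside [2, 11]); the cylinder at (12, 14.5) is absent (z outside [0.5, 14]); the cylinder at (4, 3.5): section is a regular 8-gon, circumradius r=4; Taking the union: the regions partially overlap (shared area 33.09 mm²), so overlapping operands fuse into one piece — 1 connected region. Overall, the cross-section is a single solid region. Island count = 1.

1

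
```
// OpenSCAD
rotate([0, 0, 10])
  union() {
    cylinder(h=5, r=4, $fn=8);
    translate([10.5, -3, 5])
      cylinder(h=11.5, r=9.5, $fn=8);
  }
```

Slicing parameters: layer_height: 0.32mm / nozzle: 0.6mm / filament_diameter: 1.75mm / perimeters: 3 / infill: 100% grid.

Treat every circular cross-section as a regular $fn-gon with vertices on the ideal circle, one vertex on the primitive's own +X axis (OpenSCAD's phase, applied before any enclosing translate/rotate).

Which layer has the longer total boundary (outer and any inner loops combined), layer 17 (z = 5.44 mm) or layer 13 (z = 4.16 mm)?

Layer 17 (z = 5.44): the cylinder is absent (z outside [0, 5]); the r=9.5 cylinder at (10.5, -3) gives a regular 8-gon of circumradius 9.5 (constant along its height) (perimeter = 2·8·9.500·sin(180°/8) = 58.17 mm); Taking the union: only the r=9.5 cylinder at (10.5, -3) is present, so the union is just that shape — boundary = 58.17 mm; (rotated 10° about Z; rotation is an isometry so areas/perimeters/island counts are preserved). So its perimeter = 58.17 mm. Layer 13 (z = 4.16): the cylinder: section is a regular 8-gon, circumradius r=4 (perimeter = 2·8·4.000·sin(180°/8) = 24.49 mm); the cylinder at (10.5, -3) is not intersected at this z (z outside [5, 16.5]); Taking the union: only the r=4 cylinder is present, so the union is just that shape — boundary = 24.49 mm; (whole slice rotated 10° about Z — lengths, areas and connectivity unchanged). So its perimeter = 24.49 mm. Layer 17 is larger (58.17 vs 24.49 mm).

layer 17 (z = 5.44 mm)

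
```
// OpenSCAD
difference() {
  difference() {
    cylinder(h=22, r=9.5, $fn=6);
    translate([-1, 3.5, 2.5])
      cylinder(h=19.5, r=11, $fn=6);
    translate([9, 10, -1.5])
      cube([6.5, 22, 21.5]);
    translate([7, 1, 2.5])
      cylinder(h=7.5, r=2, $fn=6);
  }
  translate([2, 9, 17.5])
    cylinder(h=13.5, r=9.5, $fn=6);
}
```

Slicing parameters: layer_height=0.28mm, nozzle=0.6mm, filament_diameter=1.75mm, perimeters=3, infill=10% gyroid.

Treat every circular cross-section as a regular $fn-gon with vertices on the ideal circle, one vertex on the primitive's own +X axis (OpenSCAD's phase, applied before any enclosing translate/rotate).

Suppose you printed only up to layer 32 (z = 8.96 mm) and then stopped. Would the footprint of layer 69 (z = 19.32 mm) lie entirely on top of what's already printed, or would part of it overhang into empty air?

part overhangs

Compare the two slices. At z = 8.96: the r=9.5 cylinder gives a regular 6-gon of circumradius 9.5 (constant along its height) (area = (6/2)·9.500²·sin(360°/6) = 234.48 mm²); the r=11 cylinder at (-1, 3.5) contributes a regular 6-gon of circumradius 11 (area = (6/2)·11.000²·sin(360°/6) = 314.37 mm²); the cube at (9, 10) (footprint 6.5×22) is included at this height (area 143.00 mm²); the cylinder at (7, 1): section is a regular 6-gon, circumradius r=2 (area = (6/2)·2.000²·sin(360°/6) = 10.39 mm²); After the difference (first − rest): starting from the r=9.5 cylinder (234.48 mm²), the r=11 cylinder at (-1, 3.5) partially overlaps it — only the 200.60 mm² overlap (of its 314.37 mm²) is removed, clipping the outline; the 6.5×22 cube at (9, 10) misses the remaining region (no effect); the r=2 cylinder at (7, 1) partially overlaps it — only the 0.82 mm² overlap (of its 10.39 mm²) is removed, clipping the outline — area = 33.05 mm²; the cylinder at (2, 9) is not intersected at this z (z outside [17.5, 31]); Taking the first minus the rest: none of the subtracted shapes is present at this height, so that combined region is unchanged — area = 33.05 mm². At z = 19.32: the r=9.5 cylinder contributes a regular 6-gon of circumradius 9.5 (area = (6/2)·9.500²·sin(360°/6) = 234.48 mm²); the r=11 cylinder at (-1, 3.5) gives a regular 6-gon of circumradius 11 (constant along its height) (area = (6/2)·11.000²·sin(360°/6) = 314.37 mm²); the cube at (9, 10) is present — its section is the full 6.5×22 rectangle (area 143.00 mm²); the cylinder at (7, 1) is absent (z outside [2.5, 10]); After the difference (first − rest): starting from the r=9.5 cylinder (234.48 mm²), the r=11 cylinder at (-1, 3.5) partially overlaps it — only the 200.60 mm² overlap (of its 314.37 mm²) is removed, clipping the outline; the 6.5×22 cube at (9, 10) misses the remaining region (no effect) — area = 33.87 mm²; the cylinder at (2, 9): section is a regular 6-gon, circumradius r=9.5 (area = (6/2)·9.500²·sin(360°/6) = 234.48 mm²); After the difference (first − rest): starting from the result so far (33.87 mm²), the r=9.5 cylinder at (2, 9) misses the remaining region (no effect) — area = 33.87 mm². Checking containment: at z = 19.32 the cross-section extends beyond the z = 8.96 cross-section by about 0.82 mm².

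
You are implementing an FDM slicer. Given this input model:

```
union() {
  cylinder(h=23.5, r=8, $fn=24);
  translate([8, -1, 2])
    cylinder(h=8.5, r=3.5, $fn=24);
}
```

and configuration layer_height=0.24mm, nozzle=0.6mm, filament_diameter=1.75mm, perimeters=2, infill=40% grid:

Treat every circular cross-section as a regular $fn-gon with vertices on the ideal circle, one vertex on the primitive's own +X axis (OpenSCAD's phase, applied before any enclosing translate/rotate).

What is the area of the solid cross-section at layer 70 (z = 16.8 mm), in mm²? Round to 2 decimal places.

198.77 mm²

At z = 16.8 mm: the r=8 cylinder gives a regular 24-gon of circumradius 8 (constant along its height) (area = (24/2)·8.000²·sin(360°/24) = 198.77 mm²); the cylinder at (8, -1) does not reach this height (z outside [2, 10.5]); Merging all regions: only the r=8 cylinder is present, so the union is just that shape — area = 198.77 mm². Overall, the cross-section is a single solid region. Net area = 198.77 mm².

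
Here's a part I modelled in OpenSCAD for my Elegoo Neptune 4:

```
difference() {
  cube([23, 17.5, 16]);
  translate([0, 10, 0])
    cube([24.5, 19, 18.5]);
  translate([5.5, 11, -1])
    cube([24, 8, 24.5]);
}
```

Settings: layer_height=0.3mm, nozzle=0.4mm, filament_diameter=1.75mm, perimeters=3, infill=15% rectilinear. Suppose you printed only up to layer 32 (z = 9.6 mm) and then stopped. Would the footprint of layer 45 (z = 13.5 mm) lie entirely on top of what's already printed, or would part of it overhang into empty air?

entirely on top

Compare the two slices. At z = 9.6: the cube is present — its section is the full 23×17.5 rectangle (area 402.50 mm²); the cube at (0, 10) (footprint 24.5×19) is included at this height (area 465.50 mm²); the cube at (5.5, 11) is present — its section is the full 24×8 rectangle (area 192.00 mm²); After the difference (first − rest): starting from the 23×17.5 cube (402.50 mm²), the 24.5×19 cube at (0, 10) partially overlaps it — only the 172.50 mm² overlap (of its 465.50 mm²) is removed, clipping the outline; the 24×8 cube at (5.5, 11) misses the remaining region (no effect) — area = 230.00 mm². At z = 13.5: the 23×17.5 cube contributes its full rectangle (area 402.50 mm²); the 24.5×19 cube at (0, 10) contributes its full rectangle (area 465.50 mm²); the cube at (5.5, 11) is present — its section is the full 24×8 rectangle (area 192.00 mm²); Subtracting the remaining from the first: starting from the 23×17.5 cube (402.50 mm²), the 24.5×19 cube at (0, 10) partially overlaps it — only the 172.50 mm² overlap (of its 465.50 mm²) is removed, clipping the outline; the 24×8 cube at (5.5, 11) misses the remaining region (no effect) — area = 230.00 mm². Checking containment: the cross-section at z = 13.5 is a subset of the cross-section at z = 9.6.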